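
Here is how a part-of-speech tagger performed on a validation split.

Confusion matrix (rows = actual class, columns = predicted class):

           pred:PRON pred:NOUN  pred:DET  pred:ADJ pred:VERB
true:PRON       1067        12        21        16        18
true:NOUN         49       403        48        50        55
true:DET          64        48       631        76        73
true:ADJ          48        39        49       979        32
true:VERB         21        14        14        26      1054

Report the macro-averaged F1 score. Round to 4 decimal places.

0.8247

Per-class F1 score (2·TP/(2·TP+FP+FN)):
  PRON: TP=1067, FP=49+64+48+21=182, FN=12+21+16+18=67 → 2134/2383 = 0.89551
  NOUN: TP=403, FP=12+48+39+14=113, FN=49+48+50+55=202 → 806/1121 = 0.71900
  DET: TP=631, FP=21+48+49+14=132, FN=64+48+76+73=261 → 1262/1655 = 0.76254
  ADJ: TP=979, FP=16+50+76+26=168, FN=48+39+49+32=168 → 1958/2294 = 0.85353
  VERB: TP=1054, FP=18+55+73+32=178, FN=21+14+14+26=75 → 2108/2361 = 0.89284
Macro-F1 score = mean = (0.89551 + 0.71900 + 0.76254 + 0.85353 + 0.89284) / 5 = 0.8247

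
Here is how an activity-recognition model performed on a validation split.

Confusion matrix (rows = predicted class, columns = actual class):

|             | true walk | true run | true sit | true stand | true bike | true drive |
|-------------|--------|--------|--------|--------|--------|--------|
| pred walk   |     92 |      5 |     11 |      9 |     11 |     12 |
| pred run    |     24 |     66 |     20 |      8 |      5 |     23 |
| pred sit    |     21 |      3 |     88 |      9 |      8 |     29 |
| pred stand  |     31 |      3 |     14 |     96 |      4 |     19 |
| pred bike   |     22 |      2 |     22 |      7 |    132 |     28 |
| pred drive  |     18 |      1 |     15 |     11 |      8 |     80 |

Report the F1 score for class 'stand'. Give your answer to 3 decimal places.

0.625

F1 score = 2·TP/(2·TP+FP+FN).
stand: TP=96, FP=31+3+14+4+19=71, FN=9+8+9+7+11=44 → 192/307 = 0.6254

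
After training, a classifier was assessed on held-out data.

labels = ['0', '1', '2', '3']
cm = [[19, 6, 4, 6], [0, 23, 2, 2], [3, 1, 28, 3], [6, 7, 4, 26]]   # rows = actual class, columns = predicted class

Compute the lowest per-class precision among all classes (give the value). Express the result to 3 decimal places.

Per-class precision (TP/(TP+FP)):
  0: TP=19, FP=0+3+6=9 → 19/28 = 0.6786
  1: TP=23, FP=6+1+7=14 → 23/37 = 0.6216
  2: TP=28, FP=4+2+4=10 → 28/38 = 0.7368
  3: TP=26, FP=6+2+3=11 → 26/37 = 0.7027
Lowest is class '1' with precision = 0.622.

0.622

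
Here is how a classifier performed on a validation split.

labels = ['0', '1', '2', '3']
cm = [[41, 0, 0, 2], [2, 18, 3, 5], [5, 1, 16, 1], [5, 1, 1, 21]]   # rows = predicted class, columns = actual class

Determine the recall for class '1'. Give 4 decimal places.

0.9000

recall = TP/(TP+FN).
1: TP=18, FN=0+1+1=2 → 18/20 = 0.90000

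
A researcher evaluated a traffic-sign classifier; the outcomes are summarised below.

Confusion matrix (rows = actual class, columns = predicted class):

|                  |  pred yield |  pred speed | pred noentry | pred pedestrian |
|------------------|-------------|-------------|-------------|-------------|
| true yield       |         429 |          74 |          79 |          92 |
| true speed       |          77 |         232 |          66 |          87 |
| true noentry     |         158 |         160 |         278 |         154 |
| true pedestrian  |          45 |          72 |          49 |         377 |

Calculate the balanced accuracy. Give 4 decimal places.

Balanced accuracy = mean of per-class recall.
  yield: recall = 429/674 = 0.63650
  speed: recall = 232/462 = 0.50216
  noentry: recall = 278/750 = 0.37067
  pedestrian: recall = 377/543 = 0.69429
Mean = (0.63650 + 0.50216 + 0.37067 + 0.69429) / 4 = 0.5509

0.5509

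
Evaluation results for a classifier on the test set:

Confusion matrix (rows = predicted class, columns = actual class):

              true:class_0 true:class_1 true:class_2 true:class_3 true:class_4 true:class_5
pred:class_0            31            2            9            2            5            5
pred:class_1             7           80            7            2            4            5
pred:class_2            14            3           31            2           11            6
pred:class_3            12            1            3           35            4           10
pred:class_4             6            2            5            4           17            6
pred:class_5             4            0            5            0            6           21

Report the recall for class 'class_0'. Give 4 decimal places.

0.4189

Take TP from the diagonal, FP from the rest of the 'class_0' prediction marginal, FN from the rest of the 'class_0' actual marginal.
recall = TP/(TP+FN).
class_0: TP=31, FN=7+14+12+6+4=43 → 31/74 = 0.41892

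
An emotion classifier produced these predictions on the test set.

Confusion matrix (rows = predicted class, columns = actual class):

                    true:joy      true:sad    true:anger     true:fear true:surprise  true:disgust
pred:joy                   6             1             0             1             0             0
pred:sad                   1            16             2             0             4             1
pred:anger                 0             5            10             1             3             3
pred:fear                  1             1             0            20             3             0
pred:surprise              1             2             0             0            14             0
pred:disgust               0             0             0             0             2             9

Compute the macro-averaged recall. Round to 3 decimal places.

Per-class recall (TP/(TP+FN)):
  joy: TP=6, FN=1+0+1+1+0=3 → 6/9 = 0.6667
  sad: TP=16, FN=1+5+1+2+0=9 → 16/25 = 0.6400
  anger: TP=10, FN=0+2+0+0+0=2 → 10/12 = 0.8333
  fear: TP=20, FN=1+0+1+0+0=2 → 20/22 = 0.9091
  surprise: TP=14, FN=0+4+3+3+2=12 → 14/26 = 0.5385
  disgust: TP=9, FN=0+1+3+0+0=4 → 9/13 = 0.6923
Macro-recall = mean = (0.6667 + 0.6400 + 0.8333 + 0.9091 + 0.5385 + 0.6923) / 6 = 0.713

0.713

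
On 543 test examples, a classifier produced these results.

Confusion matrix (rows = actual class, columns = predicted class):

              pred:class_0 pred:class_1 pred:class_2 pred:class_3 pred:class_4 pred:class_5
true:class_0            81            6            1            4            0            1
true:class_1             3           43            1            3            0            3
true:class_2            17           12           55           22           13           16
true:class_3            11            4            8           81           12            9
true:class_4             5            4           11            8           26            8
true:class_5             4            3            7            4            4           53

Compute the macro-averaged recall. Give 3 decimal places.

0.644

Per-class recall (TP/(TP+FN)):
  class_0: TP=81, FN=6+1+4+0+1=12 → 81/93 = 0.8710
  class_1: TP=43, FN=3+1+3+0+3=10 → 43/53 = 0.8113
  class_2: TP=55, FN=17+12+22+13+16=80 → 55/135 = 0.4074
  class_3: TP=81, FN=11+4+8+12+9=44 → 81/125 = 0.6480
  class_4: TP=26, FN=5+4+11+8+8=36 → 26/62 = 0.4194
  class_5: TP=53, FN=4+3+7+4+4=22 → 53/75 = 0.7067
Macro-recall = mean = (0.8710 + 0.8113 + 0.4074 + 0.6480 + 0.4194 + 0.7067) / 6 = 0.644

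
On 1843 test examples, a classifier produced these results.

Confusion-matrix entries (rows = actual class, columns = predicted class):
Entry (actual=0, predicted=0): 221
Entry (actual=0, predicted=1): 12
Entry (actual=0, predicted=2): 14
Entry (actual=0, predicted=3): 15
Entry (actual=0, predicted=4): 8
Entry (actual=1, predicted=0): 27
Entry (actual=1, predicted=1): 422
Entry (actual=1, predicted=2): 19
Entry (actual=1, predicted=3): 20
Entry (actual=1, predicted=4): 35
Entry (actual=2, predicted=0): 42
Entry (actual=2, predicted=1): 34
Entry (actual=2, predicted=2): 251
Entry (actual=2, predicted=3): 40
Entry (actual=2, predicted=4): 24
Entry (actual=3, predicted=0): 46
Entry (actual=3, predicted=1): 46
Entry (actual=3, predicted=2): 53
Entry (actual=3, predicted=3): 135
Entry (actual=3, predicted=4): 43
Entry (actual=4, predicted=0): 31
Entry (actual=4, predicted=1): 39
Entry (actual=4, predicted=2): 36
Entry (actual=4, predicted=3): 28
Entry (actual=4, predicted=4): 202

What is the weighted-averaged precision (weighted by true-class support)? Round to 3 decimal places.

Per-class precision (TP/(TP+FP)):
  0: TP=221, FP=27+42+46+31=146 → 221/367 = 0.6022
  1: TP=422, FP=12+34+46+39=131 → 422/553 = 0.7631
  2: TP=251, FP=14+19+53+36=122 → 251/373 = 0.6729
  3: TP=135, FP=15+20+40+28=103 → 135/238 = 0.5672
  4: TP=202, FP=8+35+24+43=110 → 202/312 = 0.6474
Weighted-precision = Σ (supportᵢ/N)·precisionᵢ with N=1843: (270/1843)·0.6022 + (523/1843)·0.7631 + (391/1843)·0.6729 + (323/1843)·0.5672 + (336/1843)·0.6474 = 0.665

0.665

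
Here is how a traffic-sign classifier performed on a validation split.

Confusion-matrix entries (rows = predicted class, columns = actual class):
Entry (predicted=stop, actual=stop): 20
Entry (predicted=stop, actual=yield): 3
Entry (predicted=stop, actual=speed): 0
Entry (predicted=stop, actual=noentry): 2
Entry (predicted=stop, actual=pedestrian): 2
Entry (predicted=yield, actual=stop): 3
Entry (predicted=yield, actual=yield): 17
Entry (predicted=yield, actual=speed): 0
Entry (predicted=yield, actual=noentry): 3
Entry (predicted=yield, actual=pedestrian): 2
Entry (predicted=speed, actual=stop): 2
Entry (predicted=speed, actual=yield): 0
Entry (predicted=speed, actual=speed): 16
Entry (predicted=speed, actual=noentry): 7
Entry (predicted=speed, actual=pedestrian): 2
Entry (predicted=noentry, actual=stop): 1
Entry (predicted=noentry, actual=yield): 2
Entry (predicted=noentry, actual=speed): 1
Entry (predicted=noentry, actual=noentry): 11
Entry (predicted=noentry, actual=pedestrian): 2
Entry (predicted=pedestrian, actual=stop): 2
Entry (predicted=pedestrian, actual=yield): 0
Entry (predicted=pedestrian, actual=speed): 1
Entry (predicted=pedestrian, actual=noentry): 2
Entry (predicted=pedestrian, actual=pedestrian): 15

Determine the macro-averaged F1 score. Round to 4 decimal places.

0.6767

Per-class F1 score (2·TP/(2·TP+FP+FN)):
  stop: TP=20, FP=3+0+2+2=7, FN=3+2+1+2=8 → 40/55 = 0.72727
  yield: TP=17, FP=3+0+3+2=8, FN=3+0+2+0=5 → 34/47 = 0.72340
  speed: TP=16, FP=2+0+7+2=11, FN=0+0+1+1=2 → 32/45 = 0.71111
  noentry: TP=11, FP=1+2+1+2=6, FN=2+3+7+2=14 → 22/42 = 0.52381
  pedestrian: TP=15, FP=2+0+1+2=5, FN=2+2+2+2=8 → 30/43 = 0.69767
Macro-F1 score = mean = (0.72727 + 0.72340 + 0.71111 + 0.52381 + 0.69767) / 5 = 0.6767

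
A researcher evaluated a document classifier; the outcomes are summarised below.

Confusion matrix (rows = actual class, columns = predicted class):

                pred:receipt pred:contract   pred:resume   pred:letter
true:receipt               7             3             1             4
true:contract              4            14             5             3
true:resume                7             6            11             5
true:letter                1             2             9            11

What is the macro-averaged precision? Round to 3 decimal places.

0.457

Per-class precision (TP/(TP+FP)):
  receipt: TP=7, FP=4+7+1=12 → 7/19 = 0.3684
  contract: TP=14, FP=3+6+2=11 → 14/25 = 0.5600
  resume: TP=11, FP=1+5+9=15 → 11/26 = 0.4231
  letter: TP=11, FP=4+3+5=12 → 11/23 = 0.4783
Macro-precision = mean = (0.3684 + 0.5600 + 0.4231 + 0.4783) / 4 = 0.457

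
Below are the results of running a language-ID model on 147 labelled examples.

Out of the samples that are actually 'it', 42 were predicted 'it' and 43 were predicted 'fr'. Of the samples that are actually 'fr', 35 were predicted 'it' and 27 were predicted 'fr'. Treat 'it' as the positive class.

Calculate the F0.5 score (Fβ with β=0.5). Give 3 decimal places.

0.534

Fβ = (1+β²)·TP / ((1+β²)·TP + β²·FN + FP), with β²=1/4
= 1.25·42 / (1.25·42 + 0.25·43 + 35) = 0.534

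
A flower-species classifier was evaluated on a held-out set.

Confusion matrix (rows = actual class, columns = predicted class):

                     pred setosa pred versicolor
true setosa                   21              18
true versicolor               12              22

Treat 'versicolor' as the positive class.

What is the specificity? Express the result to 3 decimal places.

0.538

Specificity = TN/(TN+FP) = 21/(21+18) = 0.538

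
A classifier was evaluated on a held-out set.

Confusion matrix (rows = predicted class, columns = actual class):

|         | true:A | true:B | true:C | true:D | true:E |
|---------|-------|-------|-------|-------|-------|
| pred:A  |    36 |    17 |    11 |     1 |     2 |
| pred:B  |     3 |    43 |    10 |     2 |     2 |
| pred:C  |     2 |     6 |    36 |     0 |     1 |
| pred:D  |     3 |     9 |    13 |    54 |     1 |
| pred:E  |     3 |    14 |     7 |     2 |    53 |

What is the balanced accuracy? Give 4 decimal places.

Balanced accuracy = mean of per-class recall.
  A: recall = 36/47 = 0.76596
  B: recall = 43/89 = 0.48315
  C: recall = 36/77 = 0.46753
  D: recall = 54/59 = 0.91525
  E: recall = 53/59 = 0.89831
Mean = (0.76596 + 0.48315 + 0.46753 + 0.91525 + 0.89831) / 5 = 0.7060

0.7060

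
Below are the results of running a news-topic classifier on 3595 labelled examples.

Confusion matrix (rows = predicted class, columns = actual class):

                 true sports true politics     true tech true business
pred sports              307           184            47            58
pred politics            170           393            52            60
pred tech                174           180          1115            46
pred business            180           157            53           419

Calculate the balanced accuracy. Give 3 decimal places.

0.600

Balanced accuracy = mean of per-class recall.
  sports: recall = 307/831 = 0.3694
  politics: recall = 393/914 = 0.4300
  tech: recall = 1115/1267 = 0.8800
  business: recall = 419/583 = 0.7187
Mean = (0.3694 + 0.4300 + 0.8800 + 0.7187) / 4 = 0.600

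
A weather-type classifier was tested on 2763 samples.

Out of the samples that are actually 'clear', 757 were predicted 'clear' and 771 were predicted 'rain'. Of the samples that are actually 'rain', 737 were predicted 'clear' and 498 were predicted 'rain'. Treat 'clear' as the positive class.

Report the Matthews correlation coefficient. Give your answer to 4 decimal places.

MCC = (TP·TN − FP·FN) / √((TP+FP)(TP+FN)(TN+FP)(TN+FN))
Numerator = 757·498 − 737·771 = -191241
Denominator = √(1494·1528·1235·1269) = √3577688552880 = 1891477.8753
MCC = -191241 / 1891477.8753 = -0.1011

-0.1011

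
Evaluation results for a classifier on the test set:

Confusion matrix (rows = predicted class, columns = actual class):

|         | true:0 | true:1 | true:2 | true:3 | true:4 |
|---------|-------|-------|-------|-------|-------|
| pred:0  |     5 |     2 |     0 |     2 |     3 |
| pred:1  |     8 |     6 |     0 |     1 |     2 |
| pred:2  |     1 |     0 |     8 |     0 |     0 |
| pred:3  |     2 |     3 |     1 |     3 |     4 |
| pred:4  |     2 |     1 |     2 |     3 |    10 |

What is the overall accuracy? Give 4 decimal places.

0.4638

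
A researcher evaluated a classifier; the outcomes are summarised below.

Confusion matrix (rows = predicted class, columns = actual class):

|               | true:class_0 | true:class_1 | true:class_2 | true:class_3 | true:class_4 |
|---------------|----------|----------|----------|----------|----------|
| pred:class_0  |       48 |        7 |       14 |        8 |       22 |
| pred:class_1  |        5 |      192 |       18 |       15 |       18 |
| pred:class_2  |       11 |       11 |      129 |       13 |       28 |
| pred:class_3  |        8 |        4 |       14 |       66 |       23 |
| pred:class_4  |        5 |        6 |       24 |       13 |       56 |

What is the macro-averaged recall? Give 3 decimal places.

0.620

Per-class recall (TP/(TP+FN)):
  class_0: TP=48, FN=5+11+8+5=29 → 48/77 = 0.6234
  class_1: TP=192, FN=7+11+4+6=28 → 192/220 = 0.8727
  class_2: TP=129, FN=14+18+14+24=70 → 129/199 = 0.6482
  class_3: TP=66, FN=8+15+13+13=49 → 66/115 = 0.5739
  class_4: TP=56, FN=22+18+28+23=91 → 56/147 = 0.3810
Macro-recall = mean = (0.6234 + 0.8727 + 0.6482 + 0.5739 + 0.3810) / 5 = 0.620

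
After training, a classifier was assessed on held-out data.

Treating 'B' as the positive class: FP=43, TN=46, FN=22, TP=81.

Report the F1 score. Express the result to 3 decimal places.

Precision = TP/(TP+FP) = 81/124 = 0.6532
Recall = TP/(TP+FN) = 81/103 = 0.7864
F1 = 2·TP/(2·TP+FP+FN) = 162/227 = 0.714

0.714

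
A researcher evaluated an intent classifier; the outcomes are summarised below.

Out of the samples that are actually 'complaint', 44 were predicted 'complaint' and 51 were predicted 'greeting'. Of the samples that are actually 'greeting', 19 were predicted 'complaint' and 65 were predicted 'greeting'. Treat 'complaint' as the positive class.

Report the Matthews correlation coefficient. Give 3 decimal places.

MCC = (TP·TN − FP·FN) / √((TP+FP)(TP+FN)(TN+FP)(TN+FN))
Numerator = 44·65 − 19·51 = 1891
Denominator = √(63·95·84·116) = √58317840 = 7636.6118
MCC = 1891 / 7636.6118 = 0.248

0.248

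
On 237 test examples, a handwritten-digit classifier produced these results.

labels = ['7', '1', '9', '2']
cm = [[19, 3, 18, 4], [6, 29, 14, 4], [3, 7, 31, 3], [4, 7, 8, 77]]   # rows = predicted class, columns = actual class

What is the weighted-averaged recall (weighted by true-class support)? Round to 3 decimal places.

Per-class recall (TP/(TP+FN)):
  7: TP=19, FN=6+3+4=13 → 19/32 = 0.5938
  1: TP=29, FN=3+7+7=17 → 29/46 = 0.6304
  9: TP=31, FN=18+14+8=40 → 31/71 = 0.4366
  2: TP=77, FN=4+4+3=11 → 77/88 = 0.8750
Weighted-recall = Σ (supportᵢ/N)·recallᵢ with N=237: (32/237)·0.5938 + (46/237)·0.6304 + (71/237)·0.4366 + (88/237)·0.8750 = 0.658

0.658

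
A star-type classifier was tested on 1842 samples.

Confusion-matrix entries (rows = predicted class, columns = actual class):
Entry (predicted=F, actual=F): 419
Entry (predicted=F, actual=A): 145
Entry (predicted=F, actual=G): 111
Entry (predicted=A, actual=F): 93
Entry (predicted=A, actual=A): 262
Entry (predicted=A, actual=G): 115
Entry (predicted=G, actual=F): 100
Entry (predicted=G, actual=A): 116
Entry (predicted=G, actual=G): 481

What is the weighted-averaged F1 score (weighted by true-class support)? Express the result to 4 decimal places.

Per-class F1 score (2·TP/(2·TP+FP+FN)):
  F: TP=419, FP=145+111=256, FN=93+100=193 → 838/1287 = 0.65113
  A: TP=262, FP=93+115=208, FN=145+116=261 → 524/993 = 0.52769
  G: TP=481, FP=100+116=216, FN=111+115=226 → 962/1404 = 0.68519
Weighted-F1 score = Σ (supportᵢ/N)·F1 scoreᵢ with N=1842: (612/1842)·0.65113 + (523/1842)·0.52769 + (707/1842)·0.68519 = 0.6292

0.6292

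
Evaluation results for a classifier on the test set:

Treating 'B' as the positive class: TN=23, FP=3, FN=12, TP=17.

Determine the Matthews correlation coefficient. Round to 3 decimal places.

MCC = (TP·TN − FP·FN) / √((TP+FP)(TP+FN)(TN+FP)(TN+FN))
Numerator = 17·23 − 3·12 = 355
Denominator = √(20·29·26·35) = √527800 = 726.4985
MCC = 355 / 726.4985 = 0.489

0.489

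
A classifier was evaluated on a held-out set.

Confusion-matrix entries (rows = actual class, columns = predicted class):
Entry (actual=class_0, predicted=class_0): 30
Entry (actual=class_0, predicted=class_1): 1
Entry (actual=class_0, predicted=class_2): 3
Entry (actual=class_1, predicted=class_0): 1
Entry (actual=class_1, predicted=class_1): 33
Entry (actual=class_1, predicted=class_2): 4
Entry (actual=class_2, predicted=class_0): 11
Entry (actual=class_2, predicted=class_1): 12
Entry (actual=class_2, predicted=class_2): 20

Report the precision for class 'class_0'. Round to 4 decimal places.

0.7143

One-vs-rest for 'class_0': TP = diagonal; FP = other classes predicted 'class_0'; FN = 'class_0' predicted as other.
precision = TP/(TP+FP).
class_0: TP=30, FP=1+11=12 → 30/42 = 0.71429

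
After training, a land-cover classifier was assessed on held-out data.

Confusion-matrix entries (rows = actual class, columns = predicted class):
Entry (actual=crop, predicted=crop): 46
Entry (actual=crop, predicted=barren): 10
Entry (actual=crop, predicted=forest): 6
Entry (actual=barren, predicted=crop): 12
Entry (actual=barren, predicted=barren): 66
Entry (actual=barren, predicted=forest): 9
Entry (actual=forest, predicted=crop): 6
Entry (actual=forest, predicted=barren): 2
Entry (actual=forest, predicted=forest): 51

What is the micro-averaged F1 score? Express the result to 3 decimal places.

0.784

Micro-averaging pools counts across classes: ΣTP=163, ΣFP=45, ΣFN=45.
Micro-F1 score = 2·TP/(2·TP+FP+FN) on pooled counts = 0.784 (equals overall accuracy in single-label multiclass).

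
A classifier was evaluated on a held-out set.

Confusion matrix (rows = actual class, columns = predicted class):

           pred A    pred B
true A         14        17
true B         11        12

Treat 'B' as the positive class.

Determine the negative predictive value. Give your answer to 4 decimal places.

0.5600

NPV = TN/(TN+FN) = 14/(14+11) = 0.5600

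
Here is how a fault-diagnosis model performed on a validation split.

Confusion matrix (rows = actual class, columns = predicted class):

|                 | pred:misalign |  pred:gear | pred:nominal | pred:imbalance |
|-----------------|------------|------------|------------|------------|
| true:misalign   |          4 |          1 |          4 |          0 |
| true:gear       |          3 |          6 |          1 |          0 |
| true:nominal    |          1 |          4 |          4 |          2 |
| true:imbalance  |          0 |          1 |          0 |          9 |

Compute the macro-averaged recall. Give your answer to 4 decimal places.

0.5770

Per-class recall (TP/(TP+FN)):
  misalign: TP=4, FN=1+4+0=5 → 4/9 = 0.44444
  gear: TP=6, FN=3+1+0=4 → 6/10 = 0.60000
  nominal: TP=4, FN=1+4+2=7 → 4/11 = 0.36364
  imbalance: TP=9, FN=0+1+0=1 → 9/10 = 0.90000
Macro-recall = mean = (0.44444 + 0.60000 + 0.36364 + 0.90000) / 4 = 0.5770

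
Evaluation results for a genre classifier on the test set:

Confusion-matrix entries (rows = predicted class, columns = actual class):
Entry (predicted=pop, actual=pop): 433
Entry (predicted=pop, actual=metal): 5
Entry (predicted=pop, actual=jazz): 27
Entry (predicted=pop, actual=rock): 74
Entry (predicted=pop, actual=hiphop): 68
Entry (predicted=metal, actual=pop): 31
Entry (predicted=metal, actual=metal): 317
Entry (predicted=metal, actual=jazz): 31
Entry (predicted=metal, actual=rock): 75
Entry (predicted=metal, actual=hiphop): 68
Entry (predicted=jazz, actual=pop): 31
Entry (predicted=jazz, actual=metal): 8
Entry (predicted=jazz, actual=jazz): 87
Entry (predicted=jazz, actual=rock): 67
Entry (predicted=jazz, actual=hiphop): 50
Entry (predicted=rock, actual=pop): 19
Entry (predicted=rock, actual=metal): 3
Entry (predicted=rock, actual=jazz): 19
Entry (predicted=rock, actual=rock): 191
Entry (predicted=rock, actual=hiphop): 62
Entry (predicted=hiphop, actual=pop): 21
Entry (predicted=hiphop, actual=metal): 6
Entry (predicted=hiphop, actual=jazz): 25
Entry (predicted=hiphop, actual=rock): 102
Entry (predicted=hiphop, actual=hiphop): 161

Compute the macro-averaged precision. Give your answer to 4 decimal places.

Per-class precision (TP/(TP+FP)):
  pop: TP=433, FP=5+27+74+68=174 → 433/607 = 0.71334
  metal: TP=317, FP=31+31+75+68=205 → 317/522 = 0.60728
  jazz: TP=87, FP=31+8+67+50=156 → 87/243 = 0.35802
  rock: TP=191, FP=19+3+19+62=103 → 191/294 = 0.64966
  hiphop: TP=161, FP=21+6+25+102=154 → 161/315 = 0.51111
Macro-precision = mean = (0.71334 + 0.60728 + 0.35802 + 0.64966 + 0.51111) / 5 = 0.5679

0.5679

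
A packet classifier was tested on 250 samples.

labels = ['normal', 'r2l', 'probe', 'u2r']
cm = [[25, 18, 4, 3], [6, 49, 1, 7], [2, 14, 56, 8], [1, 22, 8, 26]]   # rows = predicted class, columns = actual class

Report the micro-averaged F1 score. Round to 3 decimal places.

Micro-averaging pools counts across classes: ΣTP=156, ΣFP=94, ΣFN=94.
Micro-F1 score = 2·TP/(2·TP+FP+FN) on pooled counts = 0.624 (equals overall accuracy in single-label multiclass).

0.624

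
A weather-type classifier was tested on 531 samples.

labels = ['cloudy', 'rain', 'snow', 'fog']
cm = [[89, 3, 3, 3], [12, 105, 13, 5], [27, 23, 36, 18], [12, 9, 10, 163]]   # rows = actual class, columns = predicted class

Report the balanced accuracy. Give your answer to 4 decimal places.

0.7181

Balanced accuracy = mean of per-class recall.
  cloudy: recall = 89/98 = 0.90816
  rain: recall = 105/135 = 0.77778
  snow: recall = 36/104 = 0.34615
  fog: recall = 163/194 = 0.84021
Mean = (0.90816 + 0.77778 + 0.34615 + 0.84021) / 4 = 0.7181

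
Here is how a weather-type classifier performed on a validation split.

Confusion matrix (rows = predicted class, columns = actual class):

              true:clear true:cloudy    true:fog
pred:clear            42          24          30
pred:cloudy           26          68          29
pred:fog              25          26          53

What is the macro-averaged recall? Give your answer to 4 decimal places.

0.5004

Per-class recall (TP/(TP+FN)):
  clear: TP=42, FN=26+25=51 → 42/93 = 0.45161
  cloudy: TP=68, FN=24+26=50 → 68/118 = 0.57627
  fog: TP=53, FN=30+29=59 → 53/112 = 0.47321
Macro-recall = mean = (0.45161 + 0.57627 + 0.47321) / 3 = 0.5004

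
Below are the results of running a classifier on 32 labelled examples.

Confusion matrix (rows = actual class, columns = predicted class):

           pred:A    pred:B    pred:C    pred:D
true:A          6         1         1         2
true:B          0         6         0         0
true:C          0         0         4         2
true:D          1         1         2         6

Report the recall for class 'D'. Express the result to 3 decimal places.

recall = TP/(TP+FN).
D: TP=6, FN=1+1+2=4 → 6/10 = 0.6000

0.600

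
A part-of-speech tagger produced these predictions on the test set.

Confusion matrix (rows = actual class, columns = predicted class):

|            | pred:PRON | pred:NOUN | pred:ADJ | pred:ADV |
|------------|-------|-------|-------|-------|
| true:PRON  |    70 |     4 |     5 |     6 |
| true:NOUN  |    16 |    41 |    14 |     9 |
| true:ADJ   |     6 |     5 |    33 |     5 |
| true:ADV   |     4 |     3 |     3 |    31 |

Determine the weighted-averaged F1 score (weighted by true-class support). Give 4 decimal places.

0.6816

Per-class F1 score (2·TP/(2·TP+FP+FN)):
  PRON: TP=70, FP=16+6+4=26, FN=4+5+6=15 → 140/181 = 0.77348
  NOUN: TP=41, FP=4+5+3=12, FN=16+14+9=39 → 82/133 = 0.61654
  ADJ: TP=33, FP=5+14+3=22, FN=6+5+5=16 → 66/104 = 0.63462
  ADV: TP=31, FP=6+9+5=20, FN=4+3+3=10 → 62/92 = 0.67391
Weighted-F1 score = Σ (supportᵢ/N)·F1 scoreᵢ with N=255: (85/255)·0.77348 + (80/255)·0.61654 + (49/255)·0.63462 + (41/255)·0.67391 = 0.6816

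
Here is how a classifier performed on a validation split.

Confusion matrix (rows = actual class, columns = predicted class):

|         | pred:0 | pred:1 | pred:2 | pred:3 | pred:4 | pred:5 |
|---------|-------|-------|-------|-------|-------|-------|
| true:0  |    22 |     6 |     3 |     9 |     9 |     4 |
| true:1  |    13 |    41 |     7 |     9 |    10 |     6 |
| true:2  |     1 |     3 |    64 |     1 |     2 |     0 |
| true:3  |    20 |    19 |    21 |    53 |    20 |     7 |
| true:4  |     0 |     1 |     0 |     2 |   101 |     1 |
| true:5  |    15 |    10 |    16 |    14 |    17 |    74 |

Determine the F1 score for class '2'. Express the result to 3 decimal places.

0.703

F1 score = 2·TP/(2·TP+FP+FN).
2: TP=64, FP=3+7+21+0+16=47, FN=1+3+1+2+0=7 → 128/182 = 0.7033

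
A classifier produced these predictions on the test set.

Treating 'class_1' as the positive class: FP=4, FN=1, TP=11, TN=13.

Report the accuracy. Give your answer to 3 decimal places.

0.828

Accuracy = (TP+TN)/N = (11+13)/29 = 0.828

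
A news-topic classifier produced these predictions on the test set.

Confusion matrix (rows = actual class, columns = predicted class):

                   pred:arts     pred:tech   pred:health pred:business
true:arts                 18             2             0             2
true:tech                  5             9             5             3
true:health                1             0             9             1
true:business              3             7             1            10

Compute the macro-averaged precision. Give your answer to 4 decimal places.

Per-class precision (TP/(TP+FP)):
  arts: TP=18, FP=5+1+3=9 → 18/27 = 0.66667
  tech: TP=9, FP=2+0+7=9 → 9/18 = 0.50000
  health: TP=9, FP=0+5+1=6 → 9/15 = 0.60000
  business: TP=10, FP=2+3+1=6 → 10/16 = 0.62500
Macro-precision = mean = (0.66667 + 0.50000 + 0.60000 + 0.62500) / 4 = 0.5979

0.5979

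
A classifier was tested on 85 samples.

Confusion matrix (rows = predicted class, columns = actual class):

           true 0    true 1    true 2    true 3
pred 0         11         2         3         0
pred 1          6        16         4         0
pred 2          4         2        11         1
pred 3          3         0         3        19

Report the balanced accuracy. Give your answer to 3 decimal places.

0.683

Balanced accuracy = mean of per-class recall.
  0: recall = 11/24 = 0.4583
  1: recall = 16/20 = 0.8000
  2: recall = 11/21 = 0.5238
  3: recall = 19/20 = 0.9500
Mean = (0.4583 + 0.8000 + 0.5238 + 0.9500) / 4 = 0.683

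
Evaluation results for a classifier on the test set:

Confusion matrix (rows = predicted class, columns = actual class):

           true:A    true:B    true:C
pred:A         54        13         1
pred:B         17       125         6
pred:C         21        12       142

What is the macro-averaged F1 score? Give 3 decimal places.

0.797

Per-class F1 score (2·TP/(2·TP+FP+FN)):
  A: TP=54, FP=13+1=14, FN=17+21=38 → 108/160 = 0.6750
  B: TP=125, FP=17+6=23, FN=13+12=25 → 250/298 = 0.8389
  C: TP=142, FP=21+12=33, FN=1+6=7 → 284/324 = 0.8765
Macro-F1 score = mean = (0.6750 + 0.8389 + 0.8765) / 3 = 0.797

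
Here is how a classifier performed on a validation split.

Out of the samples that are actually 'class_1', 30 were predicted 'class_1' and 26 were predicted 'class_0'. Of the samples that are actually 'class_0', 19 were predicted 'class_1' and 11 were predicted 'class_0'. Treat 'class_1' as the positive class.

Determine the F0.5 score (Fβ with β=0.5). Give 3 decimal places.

Fβ = (1+β²)·TP / ((1+β²)·TP + β²·FN + FP), with β²=1/4
= 1.25·30 / (1.25·30 + 0.25·26 + 19) = 0.595

0.595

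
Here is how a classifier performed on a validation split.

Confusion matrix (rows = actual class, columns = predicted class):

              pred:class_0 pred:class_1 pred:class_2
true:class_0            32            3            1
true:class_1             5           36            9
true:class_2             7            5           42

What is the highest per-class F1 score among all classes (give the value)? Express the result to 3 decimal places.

0.800

Per-class F1 score (2·TP/(2·TP+FP+FN)):
  class_0: TP=32, FP=5+7=12, FN=3+1=4 → 64/80 = 0.8000
  class_1: TP=36, FP=3+5=8, FN=5+9=14 → 72/94 = 0.7660
  class_2: TP=42, FP=1+9=10, FN=7+5=12 → 84/106 = 0.7925
Highest is class 'class_0' with F1 score = 0.800.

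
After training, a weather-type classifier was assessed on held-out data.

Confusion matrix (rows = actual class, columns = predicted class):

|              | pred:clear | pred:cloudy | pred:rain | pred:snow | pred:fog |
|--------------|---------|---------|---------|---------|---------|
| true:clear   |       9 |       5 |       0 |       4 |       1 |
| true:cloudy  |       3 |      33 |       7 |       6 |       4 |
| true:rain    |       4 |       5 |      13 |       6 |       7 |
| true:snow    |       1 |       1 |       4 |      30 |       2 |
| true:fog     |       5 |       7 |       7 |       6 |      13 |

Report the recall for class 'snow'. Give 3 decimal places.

0.789

recall = TP/(TP+FN).
snow: TP=30, FN=1+1+4+2=8 → 30/38 = 0.7895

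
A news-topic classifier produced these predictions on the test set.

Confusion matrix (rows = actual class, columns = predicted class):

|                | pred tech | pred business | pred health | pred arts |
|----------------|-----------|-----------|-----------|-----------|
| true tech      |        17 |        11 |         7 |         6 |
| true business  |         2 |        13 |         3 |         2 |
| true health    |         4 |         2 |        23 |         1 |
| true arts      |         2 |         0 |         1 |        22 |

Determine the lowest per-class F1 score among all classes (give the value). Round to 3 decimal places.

Per-class F1 score (2·TP/(2·TP+FP+FN)):
  tech: TP=17, FP=2+4+2=8, FN=11+7+6=24 → 34/66 = 0.5152
  business: TP=13, FP=11+2+0=13, FN=2+3+2=7 → 26/46 = 0.5652
  health: TP=23, FP=7+3+1=11, FN=4+2+1=7 → 46/64 = 0.7188
  arts: TP=22, FP=6+2+1=9, FN=2+0+1=3 → 44/56 = 0.7857
Lowest is class 'tech' with F1 score = 0.515.

0.515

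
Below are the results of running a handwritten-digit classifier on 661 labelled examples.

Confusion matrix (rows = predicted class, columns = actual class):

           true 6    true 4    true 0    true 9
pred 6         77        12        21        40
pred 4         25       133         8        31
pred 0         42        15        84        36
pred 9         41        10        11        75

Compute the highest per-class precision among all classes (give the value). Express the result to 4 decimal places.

0.6751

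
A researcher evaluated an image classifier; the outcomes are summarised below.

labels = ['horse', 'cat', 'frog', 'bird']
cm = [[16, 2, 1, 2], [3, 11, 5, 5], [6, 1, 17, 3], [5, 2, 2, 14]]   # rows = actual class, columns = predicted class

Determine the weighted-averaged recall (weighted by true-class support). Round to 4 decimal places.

0.6105

Per-class recall (TP/(TP+FN)):
  horse: TP=16, FN=2+1+2=5 → 16/21 = 0.76190
  cat: TP=11, FN=3+5+5=13 → 11/24 = 0.45833
  frog: TP=17, FN=6+1+3=10 → 17/27 = 0.62963
  bird: TP=14, FN=5+2+2=9 → 14/23 = 0.60870
Weighted-recall = Σ (supportᵢ/N)·recallᵢ with N=95: (21/95)·0.76190 + (24/95)·0.45833 + (27/95)·0.62963 + (23/95)·0.60870 = 0.6105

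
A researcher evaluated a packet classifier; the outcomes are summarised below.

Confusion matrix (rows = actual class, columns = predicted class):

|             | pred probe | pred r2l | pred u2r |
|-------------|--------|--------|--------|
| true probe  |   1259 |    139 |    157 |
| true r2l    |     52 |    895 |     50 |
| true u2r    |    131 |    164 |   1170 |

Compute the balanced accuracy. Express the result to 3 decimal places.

0.835

Balanced accuracy = mean of per-class recall.
  probe: recall = 1259/1555 = 0.8096
  r2l: recall = 895/997 = 0.8977
  u2r: recall = 1170/1465 = 0.7986
Mean = (0.8096 + 0.8977 + 0.7986) / 3 = 0.835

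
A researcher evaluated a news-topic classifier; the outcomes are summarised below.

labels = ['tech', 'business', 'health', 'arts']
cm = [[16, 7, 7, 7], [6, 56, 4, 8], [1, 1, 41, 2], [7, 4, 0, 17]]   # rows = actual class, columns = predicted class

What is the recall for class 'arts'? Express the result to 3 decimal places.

0.607

recall = TP/(TP+FN).
arts: TP=17, FN=7+4+0=11 → 17/28 = 0.6071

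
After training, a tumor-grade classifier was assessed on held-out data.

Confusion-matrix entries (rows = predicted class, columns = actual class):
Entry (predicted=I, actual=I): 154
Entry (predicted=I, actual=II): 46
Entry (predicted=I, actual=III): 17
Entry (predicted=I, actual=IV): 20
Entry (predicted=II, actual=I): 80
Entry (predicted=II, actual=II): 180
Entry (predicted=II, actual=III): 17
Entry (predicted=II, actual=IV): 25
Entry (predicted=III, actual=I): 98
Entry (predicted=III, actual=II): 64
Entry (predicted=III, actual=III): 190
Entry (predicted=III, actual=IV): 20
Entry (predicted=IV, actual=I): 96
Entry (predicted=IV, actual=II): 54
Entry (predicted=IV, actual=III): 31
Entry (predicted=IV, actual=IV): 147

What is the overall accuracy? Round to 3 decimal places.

0.542

Accuracy = trace / total = (154+180+190+147=671) / 1239 = 671/1239 = 0.542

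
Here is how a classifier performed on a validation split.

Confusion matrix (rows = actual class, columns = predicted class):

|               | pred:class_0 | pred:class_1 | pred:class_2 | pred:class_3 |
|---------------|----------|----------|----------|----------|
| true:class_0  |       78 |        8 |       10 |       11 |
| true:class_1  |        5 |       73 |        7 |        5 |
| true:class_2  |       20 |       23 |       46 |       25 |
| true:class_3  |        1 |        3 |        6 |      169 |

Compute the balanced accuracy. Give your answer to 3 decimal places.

Balanced accuracy = mean of per-class recall.
  class_0: recall = 78/107 = 0.7290
  class_1: recall = 73/90 = 0.8111
  class_2: recall = 46/114 = 0.4035
  class_3: recall = 169/179 = 0.9441
Mean = (0.7290 + 0.8111 + 0.4035 + 0.9441) / 4 = 0.722

0.722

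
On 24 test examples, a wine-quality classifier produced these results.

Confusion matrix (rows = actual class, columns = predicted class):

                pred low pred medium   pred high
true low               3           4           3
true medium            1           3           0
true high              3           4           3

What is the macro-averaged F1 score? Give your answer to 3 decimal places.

0.376

Per-class F1 score (2·TP/(2·TP+FP+FN)):
  low: TP=3, FP=1+3=4, FN=4+3=7 → 6/17 = 0.3529
  medium: TP=3, FP=4+4=8, FN=1+0=1 → 6/15 = 0.4000
  high: TP=3, FP=3+0=3, FN=3+4=7 → 6/16 = 0.3750
Macro-F1 score = mean = (0.3529 + 0.4000 + 0.3750) / 3 = 0.376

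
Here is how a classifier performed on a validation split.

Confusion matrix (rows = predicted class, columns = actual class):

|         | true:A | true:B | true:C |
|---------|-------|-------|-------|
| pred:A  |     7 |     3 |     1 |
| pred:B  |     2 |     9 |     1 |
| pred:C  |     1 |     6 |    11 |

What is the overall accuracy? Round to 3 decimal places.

Accuracy = trace / total = (7+9+11=27) / 41 = 27/41 = 0.659

0.659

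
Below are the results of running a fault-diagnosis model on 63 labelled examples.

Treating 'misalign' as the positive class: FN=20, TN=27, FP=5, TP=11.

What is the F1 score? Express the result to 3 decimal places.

0.468

Precision = TP/(TP+FP) = 11/16 = 0.6875
Recall = TP/(TP+FN) = 11/31 = 0.3548
F1 = 2·TP/(2·TP+FP+FN) = 22/47 = 0.468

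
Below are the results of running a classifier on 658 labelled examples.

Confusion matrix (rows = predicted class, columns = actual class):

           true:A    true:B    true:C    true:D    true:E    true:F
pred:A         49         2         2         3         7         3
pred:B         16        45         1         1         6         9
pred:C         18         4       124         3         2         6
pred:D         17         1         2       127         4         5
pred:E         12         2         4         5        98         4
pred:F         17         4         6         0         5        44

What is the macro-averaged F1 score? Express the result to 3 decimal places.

0.709

Per-class F1 score (2·TP/(2·TP+FP+FN)):
  A: TP=49, FP=2+2+3+7+3=17, FN=16+18+17+12+17=80 → 98/195 = 0.5026
  B: TP=45, FP=16+1+1+6+9=33, FN=2+4+1+2+4=13 → 90/136 = 0.6618
  C: TP=124, FP=18+4+3+2+6=33, FN=2+1+2+4+6=15 → 248/296 = 0.8378
  D: TP=127, FP=17+1+2+4+5=29, FN=3+1+3+5+0=12 → 254/295 = 0.8610
  E: TP=98, FP=12+2+4+5+4=27, FN=7+6+2+4+5=24 → 196/247 = 0.7935
  F: TP=44, FP=17+4+6+0+5=32, FN=3+9+6+5+4=27 → 88/147 = 0.5986
Macro-F1 score = mean = (0.5026 + 0.6618 + 0.8378 + 0.8610 + 0.7935 + 0.5986) / 6 = 0.709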